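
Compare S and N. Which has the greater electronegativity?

N

N is in period 2, group 15; S is in period 3, group 16.
EN rises left→right (higher Z_eff, smaller atoms) and falls top→bottom (larger, more shielded atoms).
A diagonal step moves right (one effect) and down (the opposite effect) at once.
N > S: the two effects oppose for this pair; the down-group effect wins (3.04 vs 2.58).
For reference (Pauling): N 3.04, S 2.58.
So N has the greater electronegativity (N > S).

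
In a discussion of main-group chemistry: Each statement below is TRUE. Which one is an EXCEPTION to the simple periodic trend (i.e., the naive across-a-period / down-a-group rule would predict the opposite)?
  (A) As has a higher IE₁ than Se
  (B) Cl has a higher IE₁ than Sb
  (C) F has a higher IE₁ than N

The general trend: IE₁ increases across a period and decreases down a group.
(A) As (period 4, group 15) vs Se (period 4, group 16): the stated order contradicts the simple trend.
(B) Cl (period 3, group 17) vs Sb (period 5, group 15): the stated order agrees with the simple trend.
(C) F (period 2, group 17) vs N (period 2, group 15): the stated order agrees with the simple trend.
The exception is (A): Se (4p⁴) ionizes more easily than half-filled As (4p³).

(A)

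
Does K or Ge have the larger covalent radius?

K

K is in period 4, group 1; Ge is in period 4, group 14.
Moving right in a period, electrons are added to the same shell under a stronger nuclear pull, so atoms get smaller; moving down, a new shell is opened and atoms get larger.
All lie in period 4, so atomic radius increases right to left.
So K has the larger covalent radius (K > Ge).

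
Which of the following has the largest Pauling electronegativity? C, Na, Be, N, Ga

Be is in period 2, group 2; C is in period 2, group 14; N is in period 2, group 15; Na is in period 3, group 1; Ga is in period 4, group 13.
Atoms toward the upper right of the periodic table pull bonding electrons most strongly.
Here both period and group differ, so the two effects have to be weighed against each other.
Be > Na: relative to Na, both the across-period and down-group shifts push Be's electronegativity up.
Ga > Be: period and group pull opposite ways; the across-period shift dominates (1.81 vs 1.57).
C > Ga: relative to Ga, both the across-period and down-group shifts push C's electronegativity up.
N > C: both are in period 2; the period trend gives N the larger value.
Approximate values (Pauling): Be 1.57, C 2.55, N 3.04, Na 0.93, Ga 1.81.
The largest Pauling electronegativity among these belongs to N.

N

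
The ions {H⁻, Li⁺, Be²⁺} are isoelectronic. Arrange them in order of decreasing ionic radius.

H⁻ > Li⁺ > Be²⁺

All of these have 2 electrons, so size is governed by nuclear charge alone: the more protons, the stronger the pull on the same electron cloud, and the smaller the ion.
Nuclear charges: Be²⁺ (Z=4), Li⁺ (Z=3), H⁻ (Z=1).
Largest to smallest: H⁻ > Li⁺ > Be²⁺.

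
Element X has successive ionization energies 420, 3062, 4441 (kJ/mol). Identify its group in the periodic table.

Look for the largest jump between consecutive ionization energies: IE2/IE1 ≈ 7.3, far larger than any earlier ratio.
That jump marks the point where a core electron is being removed. So the atom has 1 valence electron.
A main-group element with 1 valence electron is in group 1.

Group 1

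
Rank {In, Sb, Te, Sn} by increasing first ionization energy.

In is in period 5, group 13; Sn is in period 5, group 14; Sb is in period 5, group 15; Te is in period 5, group 16.
Across a period the outer electron is held more tightly (higher IE₁); down a group it sits in a higher shell, more shielded, and comes off more easily.
All lie in period 5, so first ionization energy increases left to right.
So from lowest to highest: In < Sn < Sb < Te.

In < Sn < Sb < Te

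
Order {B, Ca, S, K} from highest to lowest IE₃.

Ca > K > B > S

IE_3 is the cost of taking one more electron from the +2 cation: B²⁺ still has 1 valence electron; Ca²⁺ is the bare [Ar] core; S²⁺ still has 4 valence electrons; K²⁺ is already 1 electron into the core.
Core electrons are held far more tightly than valence electrons, so K and Ca top the IE_3 order.
Valence configurations: B²⁺ [He]2s¹, S²⁺ [Ne]3s²3p².
Tabulated IE_3 (kJ/mol): B 3660, Ca 4912, S 3357, K 4420.
So the third ionization energies run S < B < K < Ca.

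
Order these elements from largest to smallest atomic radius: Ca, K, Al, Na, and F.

K, Ca, Na, Al, F

F is in period 2, group 17; Na is in period 3, group 1; Al is in period 3, group 13; K is in period 4, group 1; Ca is in period 4, group 2.
Across a period the added protons contract the valence shell; down a group each new principal shell makes the atom larger.
Here both period and group differ, so the two effects have to be weighed against each other.
Al > F: both effects reinforce here, so Al is clearly the larger of the two.
Na > Al: Na lies to the left of Al in period 3, so the across-period effect alone puts Na larger.
Ca > Na: the two effects oppose for this pair; the down-group effect wins (171 vs 155 pm).
K > Ca: both are in period 4; the period trend gives K the larger value.
Tabulated atomic radius (pm): F 64, Na 155, Al 126, K 196, Ca 171.
So from largest to smallest: K > Ca > Na > Al > F.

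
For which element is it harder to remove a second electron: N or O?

O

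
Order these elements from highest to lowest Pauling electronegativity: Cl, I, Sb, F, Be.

Be is in period 2, group 2; F is in period 2, group 17; Cl is in period 3, group 17; Sb is in period 5, group 15; I is in period 5, group 17.
Atoms toward the upper right of the periodic table pull bonding electrons most strongly.
Here both period and group differ, so the two effects have to be weighed against each other.
Sb > Be: period and group pull opposite ways; the across-period shift dominates (2.05 vs 1.57).
I > Sb: I lies to the right of Sb in period 5, so the across-period effect alone puts I higher.
Cl > I: they share group 17; the group trend gives Cl the larger value.
F > Cl: they share group 17; the group trend gives F the larger value.
Tabulated electronegativity (Pauling): Be 1.57, F 3.98, Cl 3.16, Sb 2.05, I 2.66.
So from highest to lowest: F > Cl > I > Sb > Be.

F > Cl > I > Sb > Be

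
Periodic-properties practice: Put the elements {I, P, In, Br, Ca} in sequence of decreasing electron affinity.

P is in period 3, group 15; Ca is in period 4, group 2; Br is in period 4, group 17; In is in period 5, group 13; I is in period 5, group 17.
Adding an electron releases more energy for atoms nearer the top right (short of the noble gases).
These span different periods and groups, so the two trends combine.
In > Ca: the two effects oppose for this pair; the across-period effect wins (29 vs 2 kJ/mol).
P > In: relative to In, both the across-period and down-group shifts push P's electron affinity up.
I > P: period and group pull opposite ways; the across-period shift dominates (295 vs 72 kJ/mol).
Br > I: Br sits above I in group 17, so the down-group effect alone puts Br higher.
Tabulated electron affinity (kJ/mol): P 72, Ca 2, Br 325, In 29, I 295.
So from highest to lowest: Br > I > P > In > Ca.

Br, I, P, In, Ca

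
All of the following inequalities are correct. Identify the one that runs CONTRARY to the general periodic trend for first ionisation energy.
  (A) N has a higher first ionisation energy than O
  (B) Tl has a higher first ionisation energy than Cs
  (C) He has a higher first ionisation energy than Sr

(A)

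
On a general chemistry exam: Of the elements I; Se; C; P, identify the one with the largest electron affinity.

EA tends to increase across a period and decrease down a group, though the pattern is less regular than for IE or radius.
These sit on a diagonal, where the across-period and down-group effects partly cancel.
C > P: period and group pull opposite ways; the down-group shift dominates (122 vs 72 kJ/mol).
Se > C: the two effects oppose for this pair; the across-period effect wins (195 vs 122 kJ/mol).
I > Se: period and group pull opposite ways; the across-period shift dominates (295 vs 195 kJ/mol).
Approximate values (kJ/mol): C 122, P 72, Se 195, I 295.
The largest electron affinity among these belongs to I.

I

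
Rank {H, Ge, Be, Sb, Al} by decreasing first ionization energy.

H, Be, Sb, Ge, Al

H is in period 1, group 1; Be is in period 2, group 2; Al is in period 3, group 13; Ge is in period 4, group 14; Sb is in period 5, group 15.
Removing the outermost electron gets harder across a period and easier down a group.
A diagonal step moves right (one effect) and down (the opposite effect) at once.
Ge > Al: the two effects oppose for this pair; the across-period effect wins (762 vs 578 kJ/mol).
Sb > Ge: the two effects oppose for this pair; the across-period effect wins (831 vs 762 kJ/mol).
Be > Sb: period and group pull opposite ways; the down-group shift dominates (900 vs 831 kJ/mol).
H > Be: period and group pull opposite ways; the down-group shift dominates (1312 vs 900 kJ/mol).
For reference (kJ/mol): H 1312, Be 900, Al 578, Ge 762, Sb 831.
So from highest to lowest: H > Be > Sb > Ge > Al.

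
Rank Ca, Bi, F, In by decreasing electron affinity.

F is in period 2, group 17; Ca is in period 4, group 2; In is in period 5, group 13; Bi is in period 6, group 15.
Adding an electron releases more energy for atoms nearer the top right (short of the noble gases).
Neither a single period nor a single group — weigh both effects.
In > Ca: period and group pull opposite ways; the across-period shift dominates (29 vs 2 kJ/mol).
Bi > In: period and group pull opposite ways; the across-period shift dominates (91 vs 29 kJ/mol).
F > Bi: relative to Bi, both the across-period and down-group shifts push F's electron affinity up.
Tabulated electron affinity (kJ/mol): F 328, Ca 2, In 29, Bi 91.
So from highest to lowest: F > Bi > In > Ca.

F > Bi > In > Ca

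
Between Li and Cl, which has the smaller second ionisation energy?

Cl

After 1 electron has been removed, what remains? Li⁺ is the bare [He] core; Cl⁺ still has 6 valence electrons.
Core electrons are held far more tightly than valence electrons, so Li tops the IE_2 order.
The numbers (kJ/mol): Li 7298, Cl 2298.
Putting it together, IE_2: Cl < Li.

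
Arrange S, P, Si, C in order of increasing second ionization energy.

Consider each +1 ion: S⁺ still has 5 valence electrons; P⁺ still has 4 valence electrons; Si⁺ still has 3 valence electrons; C⁺ still has 3 valence electrons.
All are still removing valence electrons, so compare the +1 ions as you would atoms: IE_2 generally rises across a period (higher Z_eff) and falls down a group (larger shell), subject to the usual subshell exceptions.
Valence configurations: S⁺ [Ne]3s²3p³, P⁺ [Ne]3s²3p², Si⁺ [Ne]3s²3p¹, C⁺ [He]2s²2p¹.
Tabulated IE_2 (kJ/mol): S 2252, P 1907, Si 1577, C 2353.
Putting it together, IE_2: Si < P < S < C.

Si < P < S < C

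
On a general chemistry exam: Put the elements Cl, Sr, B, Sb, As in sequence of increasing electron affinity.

Atoms with high Z_eff and room in the valence shell (especially the halogens) have the most exothermic electron affinities.
These span different periods and groups, so the two trends combine.
B > Sr: both effects reinforce here, so B is clearly the higher of the two.
As > B: the two effects oppose for this pair; the across-period effect wins (78 vs 27 kJ/mol).
Sb > As: this pair runs against the simple trend — see the exception note.
Cl > Sb: both effects reinforce here, so Cl is clearly the higher of the two.
Note the exception: Sb has a higher electron affinity than As, contrary to the simple trend — both are half-filled np³, but the pairing/repulsion penalty for the added electron shrinks as the p orbitals become larger and more diffuse down the group, and for Sb that outweighs the weaker nuclear attraction.
Tabulated electron affinity (kJ/mol): B 27, Cl 349, As 78, Sr 5, Sb 103.
So from lowest to highest: Sr < B < As < Sb < Cl.

Sr, B, As, Sb, Cl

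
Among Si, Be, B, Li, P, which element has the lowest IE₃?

Consider each +2 ion: Si²⁺ still has 2 valence electrons; Be²⁺ is the bare [He] core; B²⁺ still has 1 valence electron; Li²⁺ is already 1 electron into the core; P²⁺ still has 3 valence electrons.
Core electrons are held far more tightly than valence electrons, so Li and Be top the IE_3 order.
Valence configurations: Si²⁺ [Ne]3s², B²⁺ [He]2s¹, P²⁺ [Ne]3s²3p¹.
P²⁺ loses a lone 3p electron whereas Si²⁺ must break into a filled 3s² pair, so IE_3(Si) > IE_3(P) even though P has the higher nuclear charge.
Tabulated IE_3 (kJ/mol): Si 3232, Be 14849, B 3660, Li 11815, P 2914.
Putting it together, IE_3: P < Si < B < Li < Be.

P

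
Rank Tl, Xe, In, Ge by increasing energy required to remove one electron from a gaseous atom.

Removing the outermost electron gets harder across a period and easier down a group.
Here both period and group differ, so the two effects have to be weighed against each other.
Tl > In: this pair runs against the simple trend — see the exception note.
Ge > Tl: both effects reinforce here, so Ge is clearly the higher of the two.
Xe > Ge: period and group pull opposite ways; the across-period shift dominates (1170 vs 762 kJ/mol).
Note the exception: Tl has a higher first ionization energy than In, contrary to the simple trend — relativistic 6s stabilisation and poor 4f/5d shielding distort the trend for the heavy p-block elements.
Approximate values (kJ/mol): Ge 762, In 558, Xe 1170, Tl 589.
So from lowest to highest: In < Tl < Ge < Xe.

In < Tl < Ge < Xe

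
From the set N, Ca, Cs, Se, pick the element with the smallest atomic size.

N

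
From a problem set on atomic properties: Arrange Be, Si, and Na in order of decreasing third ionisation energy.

Consider each +2 ion: Be²⁺ is the bare [He] core; Si²⁺ still has 2 valence electrons; Na²⁺ is already 1 electron into the core.
Pulling an electron out of a noble-gas core costs far more than removing a remaining valence electron, so Na and Be sit at the high end of IE_3.
Tabulated IE_3 (kJ/mol): Be 14849, Si 3232, Na 6910.
Putting it together, IE_3: Si < Na < Be.

Be > Na > Si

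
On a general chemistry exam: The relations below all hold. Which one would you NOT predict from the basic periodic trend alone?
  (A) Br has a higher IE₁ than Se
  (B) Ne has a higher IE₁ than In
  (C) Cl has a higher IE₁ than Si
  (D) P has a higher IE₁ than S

(D)

The general trend: IE₁ increases across a period and decreases down a group.
(A) Br (period 4, group 17) vs Se (period 4, group 16): the stated order agrees with the simple trend.
(B) Ne (period 2, group 18) vs In (period 5, group 13): the stated order agrees with the simple trend.
(C) Cl (period 3, group 17) vs Si (period 3, group 14): the stated order agrees with the simple trend.
(D) P (period 3, group 15) vs S (period 3, group 16): the stated order contradicts the simple trend.
The exception is (D): S (3p⁴) ionizes more easily than half-filled P (3p³) because the paired 3p electron in S is pushed out by e⁻–e⁻ repulsion.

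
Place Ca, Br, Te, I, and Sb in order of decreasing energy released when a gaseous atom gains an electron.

Br, I, Te, Sb, Ca

Ca is in period 4, group 2; Br is in period 4, group 17; Sb is in period 5, group 15; Te is in period 5, group 16; I is in period 5, group 17.
EA tends to increase across a period and decrease down a group, though the pattern is less regular than for IE or radius.
These span different periods and groups, so the two trends combine.
Sb > Ca: the two effects oppose for this pair; the across-period effect wins (103 vs 2 kJ/mol).
Te > Sb: Te lies to the right of Sb in period 5, so the across-period effect alone puts Te higher.
I > Te: both are in period 5; the period trend gives I the larger value.
Br > I: they share group 17; the group trend gives Br the larger value.
Approximate values (kJ/mol): Ca 2, Br 325, Sb 103, Te 190, I 295.
So from highest to lowest: Br > I > Te > Sb > Ca.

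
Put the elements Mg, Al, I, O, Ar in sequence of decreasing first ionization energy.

O is in period 2, group 16; Mg is in period 3, group 2; Al is in period 3, group 13; Ar is in period 3, group 18; I is in period 5, group 17.
IE₁ increases left→right with effective nuclear charge and decreases top→bottom as the valence shell moves farther out.
Neither a single period nor a single group — weigh both effects.
Mg > Al: this pair runs against the simple trend — see the exception note.
I > Mg: the two effects oppose for this pair; the across-period effect wins (1008 vs 738 kJ/mol).
O > I: the two effects oppose for this pair; the down-group effect wins (1314 vs 1008 kJ/mol).
Ar > O: the two effects oppose for this pair; the across-period effect wins (1521 vs 1314 kJ/mol).
Note the exception: Mg has a higher first ionization energy than Al, contrary to the simple trend — Al's single 3p electron is easier to remove than one from Mg's filled 3s².
Approximate values (kJ/mol): O 1314, Mg 738, Al 578, Ar 1521, I 1008.
So from highest to lowest: Ar > O > I > Mg > Al.

Ar > O > I > Mg > Al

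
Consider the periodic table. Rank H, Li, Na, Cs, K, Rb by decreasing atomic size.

Across a period the added protons contract the valence shell; down a group each new principal shell makes the atom larger.
All are in group 1, so atomic radius increases down the group.
So from largest to smallest: Cs > Rb > K > Na > Li > H.

Cs > Rb > K > Na > Li > H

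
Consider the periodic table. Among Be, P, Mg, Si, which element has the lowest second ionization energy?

Mg

After 1 electron has been removed, what remains? Be⁺ still has 1 valence electron; P⁺ still has 4 valence electrons; Mg⁺ still has 1 valence electron; Si⁺ still has 3 valence electrons.
All are still removing valence electrons, so compare the +1 ions as you would atoms: IE_2 generally rises across a period (higher Z_eff) and falls down a group (larger shell), subject to the usual subshell exceptions.
Valence configurations: Be⁺ [He]2s¹, P⁺ [Ne]3s²3p², Mg⁺ [Ne]3s¹, Si⁺ [Ne]3s²3p¹.
The numbers (kJ/mol): Be 1757, P 1907, Mg 1451, Si 1577.
So the second ionization energies run Mg < Si < Be < P.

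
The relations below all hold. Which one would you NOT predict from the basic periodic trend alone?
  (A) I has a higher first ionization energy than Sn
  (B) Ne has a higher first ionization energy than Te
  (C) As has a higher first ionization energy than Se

(C)

The general trend: first ionization energy increases across a period and decreases down a group.
(A) I (period 5, group 17) vs Sn (period 5, group 14): the stated order agrees with the simple trend.
(B) Ne (period 2, group 18) vs Te (period 5, group 16): the stated order agrees with the simple trend.
(C) As (period 4, group 15) vs Se (period 4, group 16): the stated order contradicts the simple trend.
The exception is (C): Se (4p⁴) ionizes more easily than half-filled As (4p³).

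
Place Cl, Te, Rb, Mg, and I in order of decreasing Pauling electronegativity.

Cl > I > Te > Mg > Rb

EN rises left→right (higher Z_eff, smaller atoms) and falls top→bottom (larger, more shielded atoms).
Here both period and group differ, so the two effects have to be weighed against each other.
Mg > Rb: relative to Rb, both the across-period and down-group shifts push Mg's electronegativity up.
Te > Mg: period and group pull opposite ways; the across-period shift dominates (2.10 vs 1.31).
I > Te: both are in period 5; the period trend gives I the larger value.
Cl > I: Cl sits above I in group 17, so the down-group effect alone puts Cl higher.
For reference (Pauling): Mg 1.31, Cl 3.16, Rb 0.82, Te 2.10, I 2.66.
So from highest to lowest: Cl > I > Te > Mg > Rb.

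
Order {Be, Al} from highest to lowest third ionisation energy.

After 2 electrons have been removed, what remains? Be²⁺ is the bare [He] core; Al²⁺ still has 1 valence electron.
Breaking into a closed-shell core is much more expensive than removing a leftover valence electron — Be has the largest IE_3 here.
Approximate IE_3 values (kJ/mol): Be 14849, Al 2745.
Hence IE_3: Al < Be.

Be > Al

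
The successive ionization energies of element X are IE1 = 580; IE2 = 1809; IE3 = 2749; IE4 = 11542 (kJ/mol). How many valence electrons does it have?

3

Look for the largest jump between consecutive ionization energies: IE4/IE3 ≈ 4.2, far larger than any earlier ratio.
That jump marks the point where a core electron is being removed. So the atom has 3 valence electrons.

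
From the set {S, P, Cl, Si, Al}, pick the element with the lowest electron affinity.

Al is in period 3, group 13; Si is in period 3, group 14; P is in period 3, group 15; S is in period 3, group 16; Cl is in period 3, group 17.
EA tends to increase across a period and decrease down a group, though the pattern is less regular than for IE or radius.
All lie in period 3; the across-period trend (electron affinity increases left to right) applies, with the exception below.
Note the exception: Si has a higher electron affinity than P, contrary to the simple trend — adding an electron to P's half-filled 3p³ is unfavourable, so Si (3p²) has the more exothermic EA.
Approximate values (kJ/mol): Al 42, Si 134, P 72, S 200, Cl 349.
The lowest electron affinity among these belongs to Al.

Al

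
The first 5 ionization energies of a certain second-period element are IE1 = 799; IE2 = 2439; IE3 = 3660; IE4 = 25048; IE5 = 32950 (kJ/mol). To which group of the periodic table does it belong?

Look for the largest jump between consecutive ionization energies: IE4/IE3 ≈ 6.8, far larger than any earlier ratio.
That jump marks the point where a core electron is being removed. So the atom has 3 valence electrons.
A main-group element with 3 valence electrons is in group 13.

Group 13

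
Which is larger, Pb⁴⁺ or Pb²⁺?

Pb²⁺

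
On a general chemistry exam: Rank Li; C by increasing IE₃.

C < Li

The third ionization energy removes an electron from the +2 ion. For each element: Li²⁺ is already 1 electron into the core; C²⁺ still has 2 valence electrons.
Breaking into a closed-shell core is much more expensive than removing a leftover valence electron — Li has the largest IE_3 here.
Approximate IE_3 values (kJ/mol): Li 11815, C 4620.
So the third ionization energies run C < Li.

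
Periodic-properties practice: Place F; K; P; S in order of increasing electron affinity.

K < P < S < F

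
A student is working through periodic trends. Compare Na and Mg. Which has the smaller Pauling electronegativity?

Na is in period 3, group 1; Mg is in period 3, group 2.
EN rises left→right (higher Z_eff, smaller atoms) and falls top→bottom (larger, more shielded atoms).
All lie in period 3, so electronegativity increases left to right.
So Na has the smaller Pauling electronegativity (Na < Mg).

Na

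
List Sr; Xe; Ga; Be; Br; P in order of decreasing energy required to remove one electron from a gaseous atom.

Xe > Br > P > Be > Ga > Sr

Be is in period 2, group 2; P is in period 3, group 15; Ga is in period 4, group 13; Br is in period 4, group 17; Sr is in period 5, group 2; Xe is in period 5, group 18.
First ionization energy rises across a period (greater Z_eff holds electrons more tightly) and falls down a group (valence electrons are farther from the nucleus).
These span different periods and groups, so the two trends combine.
Ga > Sr: relative to Sr, both the across-period and down-group shifts push Ga's first ionization energy up.
Be > Ga: period and group pull opposite ways; the down-group shift dominates (900 vs 579 kJ/mol).
P > Be: the two effects oppose for this pair; the across-period effect wins (1012 vs 900 kJ/mol).
Br > P: period and group pull opposite ways; the across-period shift dominates (1140 vs 1012 kJ/mol).
Xe > Br: the two effects oppose for this pair; the across-period effect wins (1170 vs 1140 kJ/mol).
Tabulated first ionization energy (kJ/mol): Be 900, P 1012, Ga 579, Br 1140, Sr 550, Xe 1170.
So from highest to lowest: Xe > Br > P > Be > Ga > Sr.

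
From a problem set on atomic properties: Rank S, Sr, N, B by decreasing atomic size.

Sr > S > B > N

Atomic radius shrinks across a period as nuclear charge pulls the same shell inward, and grows down a group as new shells are added.
These span different periods and groups, so the two trends combine.
B > N: B lies to the left of N in period 2, so the across-period effect alone puts B larger.
S > B: period and group pull opposite ways; the down-group shift dominates (103 vs 85 pm).
Sr > S: relative to S, both the across-period and down-group shifts push Sr's atomic radius up.
Approximate values (pm): B 85, N 71, S 103, Sr 185.
So from largest to smallest: Sr > S > B > N.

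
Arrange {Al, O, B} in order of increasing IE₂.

After 1 electron has been removed, what remains? Al⁺ still has 2 valence electrons; O⁺ still has 5 valence electrons; B⁺ still has 2 valence electrons.
All are still removing valence electrons, so compare the +1 ions as you would atoms: IE_2 generally rises across a period (higher Z_eff) and falls down a group (larger shell), subject to the usual subshell exceptions.
Valence configurations: Al⁺ [Ne]3s², O⁺ [He]2s²2p³, B⁺ [He]2s².
The numbers (kJ/mol): Al 1817, O 3388, B 2427.
Hence IE_2: Al < B < O.

Al, B, O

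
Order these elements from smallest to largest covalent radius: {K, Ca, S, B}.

B, S, Ca, K

B is in period 2, group 13; S is in period 3, group 16; K is in period 4, group 1; Ca is in period 4, group 2.
Radius decreases left→right (rising Z_eff, same n) and increases top→bottom (higher n).
Neither a single period nor a single group — weigh both effects.
S > B: period and group pull opposite ways; the down-group shift dominates (103 vs 85 pm).
Ca > S: both effects reinforce here, so Ca is clearly the larger of the two.
K > Ca: both are in period 4; the period trend gives K the larger value.
For reference (pm): B 85, S 103, K 196, Ca 171.
So from smallest to largest: B < S < Ca < K.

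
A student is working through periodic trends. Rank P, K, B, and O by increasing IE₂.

IE_2 is the cost of taking one more electron from the +1 cation: P⁺ still has 4 valence electrons; K⁺ is the bare [Ar] core; B⁺ still has 2 valence electrons; O⁺ still has 5 valence electrons.
Usually core removal costs more than valence removal, but here the competition is close: a tightly held n=2 valence electron can cost more to remove than an n=3 core electron, so the actual values have to decide it.
Valence configurations: P⁺ [Ne]3s²3p², B⁺ [He]2s², O⁺ [He]2s²2p³.
Approximate IE_2 values (kJ/mol): P 1907, K 3052, B 2427, O 3388.
Overall IE_2 order: P < B < K < O.

P, B, K, O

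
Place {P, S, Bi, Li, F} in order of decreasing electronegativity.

F, S, P, Bi, Li

Atoms toward the upper right of the periodic table pull bonding electrons most strongly.
Neither a single period nor a single group — weigh both effects.
Bi > Li: the two effects oppose for this pair; the across-period effect wins (2.02 vs 0.98).
P > Bi: they share group 15; the group trend gives P the larger value.
S > P: S lies to the right of P in period 3, so the across-period effect alone puts S higher.
F > S: both effects reinforce here, so F is clearly the higher of the two.
Approximate values (Pauling): Li 0.98, F 3.98, P 2.19, S 2.58, Bi 2.02.
So from highest to lowest: F > S > P > Bi > Li.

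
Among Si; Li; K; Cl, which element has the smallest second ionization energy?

Si

Consider each +1 ion: Si⁺ still has 3 valence electrons; Li⁺ is the bare [He] core; K⁺ is the bare [Ar] core; Cl⁺ still has 6 valence electrons.
Breaking into a closed-shell core is much more expensive than removing a leftover valence electron — K and Li have the largest IE_2 here.
Valence configurations: Si⁺ [Ne]3s²3p¹, Cl⁺ [Ne]3s²3p⁴.
Approximate IE_2 values (kJ/mol): Si 1577, Li 7298, K 3052, Cl 2298.
Hence IE_2: Si < Cl < K < Li.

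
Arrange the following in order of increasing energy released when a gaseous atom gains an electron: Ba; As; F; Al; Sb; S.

Adding an electron releases more energy for atoms nearer the top right (short of the noble gases).
Here both period and group differ, so the two effects have to be weighed against each other.
Al > Ba: relative to Ba, both the across-period and down-group shifts push Al's electron affinity up.
As > Al: the two effects oppose for this pair; the across-period effect wins (78 vs 42 kJ/mol).
Sb > As: this pair runs against the simple trend — see the exception note.
S > Sb: both effects reinforce here, so S is clearly the higher of the two.
F > S: relative to S, both the across-period and down-group shifts push F's electron affinity up.
Note the exception: Sb has a higher electron affinity than As, contrary to the simple trend — both are half-filled np³, but the pairing/repulsion penalty for the added electron shrinks as the p orbitals become larger and more diffuse down the group, and for Sb that outweighs the weaker nuclear attraction.
For reference (kJ/mol): F 328, Al 42, S 200, As 78, Sb 103, Ba 14.
So from lowest to highest: Ba < Al < As < Sb < S < F.

Ba < Al < As < Sb < S < F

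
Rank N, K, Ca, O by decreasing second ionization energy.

O > K > N > Ca

The second ionization energy removes an electron from the +1 ion. For each element: N⁺ still has 4 valence electrons; K⁺ is the bare [Ar] core; Ca⁺ still has 1 valence electron; O⁺ still has 5 valence electrons.
Usually core removal costs more than valence removal, but here the competition is close: a tightly held n=2 valence electron can cost more to remove than an n=3 core electron, so the actual values have to decide it.
Valence configurations: N⁺ [He]2s²2p², Ca⁺ [Ar]4s¹, O⁺ [He]2s²2p³.
The numbers (kJ/mol): N 2856, K 3052, Ca 1145, O 3388.
Hence IE_2: Ca < N < K < O.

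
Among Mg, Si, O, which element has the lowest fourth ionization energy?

The fourth ionization energy removes an electron from the +3 ion. For each element: Mg³⁺ is already 1 electron into the core; Si³⁺ still has 1 valence electron; O³⁺ still has 3 valence electrons.
Core electrons are held far more tightly than valence electrons, so Mg tops the IE_4 order.
Valence configurations: Si³⁺ [Ne]3s¹, O³⁺ [He]2s²2p¹.
Tabulated IE_4 (kJ/mol): Mg 10543, Si 4356, O 7469.
Putting it together, IE_4: Si < O < Mg.

Si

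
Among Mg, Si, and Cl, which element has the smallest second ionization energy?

Mg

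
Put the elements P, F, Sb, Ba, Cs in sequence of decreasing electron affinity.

F, Sb, P, Cs, Ba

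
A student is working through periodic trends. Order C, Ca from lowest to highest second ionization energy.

The second ionization energy removes an electron from the +1 ion. For each element: C⁺ still has 3 valence electrons; Ca⁺ still has 1 valence electron.
All are still removing valence electrons, so compare the +1 ions as you would atoms: IE_2 generally rises across a period (higher Z_eff) and falls down a group (larger shell), subject to the usual subshell exceptions.
Valence configurations: C⁺ [He]2s²2p¹, Ca⁺ [Ar]4s¹.
Tabulated IE_2 (kJ/mol): C 2353, Ca 1145.
Overall IE_2 order: Ca < C.

Ca < C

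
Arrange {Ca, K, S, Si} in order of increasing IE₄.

Si < S < K < Ca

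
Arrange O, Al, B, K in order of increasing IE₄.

K, O, Al, B

The fourth ionization energy removes an electron from the +3 ion. For each element: O³⁺ still has 3 valence electrons; Al³⁺ is the bare [Ne] core; B³⁺ is the bare [He] core; K³⁺ is already 2 electrons into the core.
Usually core removal costs more than valence removal, but here the competition is close: a tightly held n=2 valence electron can cost more to remove than an n=3 core electron, so the actual values have to decide it.
Approximate IE_4 values (kJ/mol): O 7469, Al 11577, B 25026, K 5877.
So the fourth ionization energies run K < O < Al < B.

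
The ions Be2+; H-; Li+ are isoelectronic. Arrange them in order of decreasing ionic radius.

All of these have 2 electrons, so size is governed by nuclear charge alone: the more protons, the stronger the pull on the same electron cloud, and the smaller the ion.
Nuclear charges: Be2+ (Z=4), Li+ (Z=3), H- (Z=1).
Largest to smallest: H- > Li+ > Be2+.

H-, Li+, Be2+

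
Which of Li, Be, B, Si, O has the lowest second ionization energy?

Consider each +1 ion: Li⁺ is the bare [He] core; Be⁺ still has 1 valence electron; B⁺ still has 2 valence electrons; Si⁺ still has 3 valence electrons; O⁺ still has 5 valence electrons.
Core electrons are held far more tightly than valence electrons, so Li tops the IE_2 order.
Valence configurations: Be⁺ [He]2s¹, B⁺ [He]2s², Si⁺ [Ne]3s²3p¹, O⁺ [He]2s²2p³.
The numbers (kJ/mol): Li 7298, Be 1757, B 2427, Si 1577, O 3388.
So the second ionization energies run Si < Be < B < O < Li.

Si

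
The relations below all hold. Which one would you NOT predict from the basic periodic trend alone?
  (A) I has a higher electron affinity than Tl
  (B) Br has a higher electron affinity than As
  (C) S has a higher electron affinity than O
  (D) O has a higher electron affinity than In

(C)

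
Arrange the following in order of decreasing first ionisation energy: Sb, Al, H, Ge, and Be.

H > Be > Sb > Ge > Al

H is in period 1, group 1; Be is in period 2, group 2; Al is in period 3, group 13; Ge is in period 4, group 14; Sb is in period 5, group 15.
Across a period the outer electron is held more tightly (higher IE₁); down a group it sits in a higher shell, more shielded, and comes off more easily.
A diagonal step moves right (one effect) and down (the opposite effect) at once.
Ge > Al: the two effects oppose for this pair; the across-period effect wins (762 vs 578 kJ/mol).
Sb > Ge: the two effects oppose for this pair; the across-period effect wins (831 vs 762 kJ/mol).
Be > Sb: the two effects oppose for this pair; the down-group effect wins (900 vs 831 kJ/mol).
H > Be: the two effects oppose for this pair; the down-group effect wins (1312 vs 900 kJ/mol).
Tabulated first ionization energy (kJ/mol): H 1312, Be 900, Al 578, Ge 762, Sb 831.
So from highest to lowest: H > Be > Sb > Ge > Al.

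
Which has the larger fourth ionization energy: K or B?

B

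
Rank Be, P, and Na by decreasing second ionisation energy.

IE_2 is the cost of taking one more electron from the +1 cation: Be⁺ still has 1 valence electron; P⁺ still has 4 valence electrons; Na⁺ is the bare [Ne] core.
Pulling an electron out of a noble-gas core costs far more than removing a remaining valence electron, so Na sits at the high end of IE_2.
Valence configurations: Be⁺ [He]2s¹, P⁺ [Ne]3s²3p².
Approximate IE_2 values (kJ/mol): Be 1757, P 1907, Na 4562.
Overall IE_2 order: Be < P < Na.

Na, P, Be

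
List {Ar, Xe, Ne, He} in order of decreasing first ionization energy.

He is in period 1, group 18; Ne is in period 2, group 18; Ar is in period 3, group 18; Xe is in period 5, group 18.
First ionization energy rises across a period (greater Z_eff holds electrons more tightly) and falls down a group (valence electrons are farther from the nucleus).
All are in group 18, so first ionization energy increases up the group.
So from highest to lowest: He > Ne > Ar > Xe.

He > Ne > Ar > Xe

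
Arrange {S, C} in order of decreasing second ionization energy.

C > S

IE_2 is the cost of taking one more electron from the +1 cation: S⁺ still has 5 valence electrons; C⁺ still has 3 valence electrons.
All are still removing valence electrons, so compare the +1 ions as you would atoms: IE_2 generally rises across a period (higher Z_eff) and falls down a group (larger shell), subject to the usual subshell exceptions.
Valence configurations: S⁺ [Ne]3s²3p³, C⁺ [He]2s²2p¹.
Tabulated IE_2 (kJ/mol): S 2252, C 2353.
Putting it together, IE_2: S < C.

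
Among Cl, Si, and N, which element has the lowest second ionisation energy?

Consider each +1 ion: Cl⁺ still has 6 valence electrons; Si⁺ still has 3 valence electrons; N⁺ still has 4 valence electrons.
All are still removing valence electrons, so compare the +1 ions as you would atoms: IE_2 generally rises across a period (higher Z_eff) and falls down a group (larger shell), subject to the usual subshell exceptions.
Valence configurations: Cl⁺ [Ne]3s²3p⁴, Si⁺ [Ne]3s²3p¹, N⁺ [He]2s²2p².
The numbers (kJ/mol): Cl 2298, Si 1577, N 2856.
Putting it together, IE_2: Si < Cl < N.

Si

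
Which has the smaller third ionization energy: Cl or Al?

The third ionization energy removes an electron from the +2 ion. For each element: Cl²⁺ still has 5 valence electrons; Al²⁺ still has 1 valence electron.
All are still removing valence electrons, so compare the +2 ions as you would atoms: IE_3 generally rises across a period (higher Z_eff) and falls down a group (larger shell), subject to the usual subshell exceptions.
Valence configurations: Cl²⁺ [Ne]3s²3p³, Al²⁺ [Ne]3s¹.
The numbers (kJ/mol): Cl 3822, Al 2745.
So the third ionization energies run Al < Cl.

Al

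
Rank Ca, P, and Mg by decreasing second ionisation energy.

P > Mg > Ca

The second ionization energy removes an electron from the +1 ion. For each element: Ca⁺ still has 1 valence electron; P⁺ still has 4 valence electrons; Mg⁺ still has 1 valence electron.
All are still removing valence electrons, so compare the +1 ions as you would atoms: IE_2 generally rises across a period (higher Z_eff) and falls down a group (larger shell), subject to the usual subshell exceptions.
Valence configurations: Ca⁺ [Ar]4s¹, P⁺ [Ne]3s²3p², Mg⁺ [Ne]3s¹.
The numbers (kJ/mol): Ca 1145, P 1907, Mg 1451.
Overall IE_2 order: Ca < Mg < P.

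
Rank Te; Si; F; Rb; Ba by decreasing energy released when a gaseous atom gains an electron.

F > Te > Si > Rb > Ba

F is in period 2, group 17; Si is in period 3, group 14; Rb is in period 5, group 1; Te is in period 5, group 16; Ba is in period 6, group 2.
EA tends to increase across a period and decrease down a group, though the pattern is less regular than for IE or radius.
Neither a single period nor a single group — weigh both effects.
Rb > Ba: period and group pull opposite ways; the down-group shift dominates (47 vs 14 kJ/mol).
Si > Rb: relative to Rb, both the across-period and down-group shifts push Si's electron affinity up.
Te > Si: the two effects oppose for this pair; the across-period effect wins (190 vs 134 kJ/mol).
F > Te: relative to Te, both the across-period and down-group shifts push F's electron affinity up.
For reference (kJ/mol): F 328, Si 134, Rb 47, Te 190, Ba 14.
So from highest to lowest: F > Te > Si > Rb > Ba.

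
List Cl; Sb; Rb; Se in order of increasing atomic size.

Cl < Se < Sb < Rb

Radius decreases left→right (rising Z_eff, same n) and increases top→bottom (higher n).
Neither a single period nor a single group — weigh both effects.
Se > Cl: both effects reinforce here, so Se is clearly the larger of the two.
Sb > Se: both effects reinforce here, so Sb is clearly the larger of the two.
Rb > Sb: Rb lies to the left of Sb in period 5, so the across-period effect alone puts Rb larger.
Approximate values (pm): Cl 99, Se 116, Rb 210, Sb 140.
So from smallest to largest: Cl < Se < Sb < Rb.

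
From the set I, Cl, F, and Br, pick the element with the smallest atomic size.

F

F is in period 2, group 17; Cl is in period 3, group 17; Br is in period 4, group 17; I is in period 5, group 17.
Across a period the added protons contract the valence shell; down a group each new principal shell makes the atom larger.
All are in group 17, so atomic radius increases down the group.
The smallest atomic size among these belongs to F.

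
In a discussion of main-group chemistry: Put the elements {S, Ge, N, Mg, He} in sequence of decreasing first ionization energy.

He > N > S > Ge > Mg

Removing the outermost electron gets harder across a period and easier down a group.
Here both period and group differ, so the two effects have to be weighed against each other.
Ge > Mg: period and group pull opposite ways; the across-period shift dominates (762 vs 738 kJ/mol).
S > Ge: both effects reinforce here, so S is clearly the higher of the two.
N > S: period and group pull opposite ways; the down-group shift dominates (1402 vs 1000 kJ/mol).
He > N: both effects reinforce here, so He is clearly the higher of the two.
For reference (kJ/mol): He 2372, N 1402, Mg 738, S 1000, Ge 762.
So from highest to lowest: He > N > S > Ge > Mg.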